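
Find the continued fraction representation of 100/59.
[1; 1, 2, 3, 1, 1, 2]

Euclidean algorithm steps:
100 = 1 × 59 + 41
59 = 1 × 41 + 18
41 = 2 × 18 + 5
18 = 3 × 5 + 3
5 = 1 × 3 + 2
3 = 1 × 2 + 1
2 = 2 × 1 + 0
Continued fraction: [1; 1, 2, 3, 1, 1, 2]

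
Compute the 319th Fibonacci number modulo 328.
165

Matrix identity: Q^n = [[F_(n+1), F_n], [F_n, F_(n-1)]] with Q = [[1,1],[1,0]].
n = 319 = 100111111₂. Square-and-multiply, entries mod 328:
Q^1 = [[1,1],[1,0]]
Q^2 = (Q^1)² = [[2,1],[1,1]]
Q^4 = (Q^2)² = [[5,3],[3,2]]
Q^9 = (Q^4)²·Q = [[55,34],[34,21]]
Q^19 = (Q^9)²·Q = [[205,245],[245,288]]
Q^39 = (Q^19)²·Q = [[123,42],[42,81]]
Q^79 = (Q^39)²·Q = [[205,165],[165,40]]
Q^159 = (Q^79)²·Q = [[123,42],[42,81]]
Q^319 = (Q^159)²·Q = [[205,165],[165,40]]
F_319 mod 328 = Q^319[0][1] = 165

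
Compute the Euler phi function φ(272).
128

272 = 2^4 × 17
φ(n) = n × ∏(1 - 1/p) for each prime p dividing n
φ(272) = 272 × (1 - 1/2) × (1 - 1/17) = 128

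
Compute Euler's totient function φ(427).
360

427 = 7 × 61
φ(n) = n × ∏(1 - 1/p) for each prime p dividing n
φ(427) = 427 × (1 - 1/7) × (1 - 1/61) = 360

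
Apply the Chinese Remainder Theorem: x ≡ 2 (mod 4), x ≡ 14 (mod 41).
14

Using Chinese Remainder Theorem:
M = 4 × 41 = 164
M1 = 41, M2 = 4
y1 = 41^(-1) mod 4 = 1
y2 = 4^(-1) mod 41 = 31
x = (2×41×1 + 14×4×31) mod 164 = 14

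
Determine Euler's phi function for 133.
108

133 = 7 × 19
φ(n) = n × ∏(1 - 1/p) for each prime p dividing n
φ(133) = 133 × (1 - 1/7) × (1 - 1/19) = 108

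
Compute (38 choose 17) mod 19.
0

Using Lucas' theorem:
Write n=38 and k=17 in base 19:
n in base 19: [2, 0]
k in base 19: [0, 17]
C(38,17) mod 19 = ∏ C(n_i, k_i) mod 19
Digit binomials (mod 19): C(2,0) = 1; C(0,17) = 0 (k_i > n_i)
Product: 1 × 0 = 0 ≡ 0 (mod 19)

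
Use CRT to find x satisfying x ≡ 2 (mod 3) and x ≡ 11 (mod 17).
11

Using Chinese Remainder Theorem:
M = 3 × 17 = 51
M1 = 17, M2 = 3
y1 = 17^(-1) mod 3 = 2
y2 = 3^(-1) mod 17 = 6
x = (2×17×2 + 11×3×6) mod 51 = 11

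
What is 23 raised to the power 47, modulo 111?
29

Repeated squaring. Binary of 47 = 101111.
23^1 ≡ 23 (mod 111); 23^2 ≡ 85 (mod 111); 23^4 ≡ 10 (mod 111); 23^8 ≡ 100 (mod 111); 23^16 ≡ 10 (mod 111); 23^32 ≡ 100 (mod 111)
23^47 = 23^1 × 23^2 × 23^4 × 23^8 × 23^32 ≡ 29 (mod 111)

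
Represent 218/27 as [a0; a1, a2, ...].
[8; 13, 2]

Euclidean algorithm steps:
218 = 8 × 27 + 2
27 = 13 × 2 + 1
2 = 2 × 1 + 0
Continued fraction: [8; 13, 2]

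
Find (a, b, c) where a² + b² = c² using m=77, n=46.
(3813, 7084, 8045)

Euclid's formula: a = m² - n², b = 2mn, c = m² + n²
m = 77, n = 46
a = 77² - 46² = 5929 - 2116 = 3813
b = 2 × 77 × 46 = 7084
c = 77² + 46² = 5929 + 2116 = 8045
Verification: 3813² + 7084² = 14538969 + 50183056 = 64722025 = 8045² ✓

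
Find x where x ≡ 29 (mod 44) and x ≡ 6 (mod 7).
293

Using Chinese Remainder Theorem:
M = 44 × 7 = 308
M1 = 7, M2 = 44
y1 = 7^(-1) mod 44 = 19
y2 = 44^(-1) mod 7 = 4
x = (29×7×19 + 6×44×4) mod 308 = 293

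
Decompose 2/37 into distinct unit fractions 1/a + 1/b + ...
1/19 + 1/703

Greedy algorithm:
2/37: ceiling(37/2) = 19, use 1/19
1/703: ceiling(703/1) = 703, use 1/703
Result: 2/37 = 1/19 + 1/703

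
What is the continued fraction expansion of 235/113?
[2; 12, 1, 1, 4]

Euclidean algorithm steps:
235 = 2 × 113 + 9
113 = 12 × 9 + 5
9 = 1 × 5 + 4
5 = 1 × 4 + 1
4 = 4 × 1 + 0
Continued fraction: [2; 12, 1, 1, 4]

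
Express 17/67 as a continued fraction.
[0; 3, 1, 16]

Euclidean algorithm steps:
17 = 0 × 67 + 17
67 = 3 × 17 + 16
17 = 1 × 16 + 1
16 = 16 × 1 + 0
Continued fraction: [0; 3, 1, 16]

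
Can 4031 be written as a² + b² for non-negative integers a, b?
Not possible

Factorization: 4031 = 29 × 139
By Fermat: n is sum of two squares iff every prime p ≡ 3 (mod 4) appears to even power.
Prime(s) ≡ 3 (mod 4) with odd exponent: [(139, 1)]
Therefore 4031 cannot be expressed as a² + b².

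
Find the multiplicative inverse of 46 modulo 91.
2

gcd(46, 91) = 1, so the inverse exists.
Extended Euclidean algorithm on (91, 46):
91 = 1 × 46 + 45  ⟹  45 = (1)·91 + (-1)·46
46 = 1 × 45 + 1  ⟹  1 = (-1)·91 + (2)·46
So (2)·46 ≡ 1 (mod 91), i.e. 46^(-1) ≡ 2 (mod 91).
Check: 46 × 2 = 92 ≡ 1 (mod 91)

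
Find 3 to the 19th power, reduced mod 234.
81

Repeated squaring. Binary of 19 = 10011.
3^1 ≡ 3 (mod 234); 3^2 ≡ 9 (mod 234); 3^4 ≡ 81 (mod 234); 3^8 ≡ 9 (mod 234); 3^16 ≡ 81 (mod 234)
3^19 = 3^1 × 3^2 × 3^16 ≡ 81 (mod 234)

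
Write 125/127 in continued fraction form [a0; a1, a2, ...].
[0; 1, 62, 2]

Euclidean algorithm steps:
125 = 0 × 127 + 125
127 = 1 × 125 + 2
125 = 62 × 2 + 1
2 = 2 × 1 + 0
Continued fraction: [0; 1, 62, 2]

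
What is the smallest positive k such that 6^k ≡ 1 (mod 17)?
16

17 is prime, so ord(6) divides φ(17) = 16.
Divisors of 16: 1, 2, 4, 8, 16.
Repeated squaring: 6^1 ≡ 6, 6^2 ≡ 2, 6^4 ≡ 4, 6^8 ≡ 16, 6^16 ≡ 1 (mod 17).
Test 6^d mod 17 for each divisor d in increasing order:
6^1 ≡ 6
6^2 ≡ 2
6^4 ≡ 4
6^8 ≡ 16
6^16 ≡ 1  ← first divisor giving 1
The order is 16.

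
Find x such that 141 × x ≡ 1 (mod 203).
36

gcd(141, 203) = 1, so the inverse exists.
Extended Euclidean algorithm on (203, 141):
203 = 1 × 141 + 62  ⟹  62 = (1)·203 + (-1)·141
141 = 2 × 62 + 17  ⟹  17 = (-2)·203 + (3)·141
62 = 3 × 17 + 11  ⟹  11 = (7)·203 + (-10)·141
17 = 1 × 11 + 6  ⟹  6 = (-9)·203 + (13)·141
11 = 1 × 6 + 5  ⟹  5 = (16)·203 + (-23)·141
6 = 1 × 5 + 1  ⟹  1 = (-25)·203 + (36)·141
So (36)·141 ≡ 1 (mod 203), i.e. 141^(-1) ≡ 36 (mod 203).
Check: 141 × 36 = 5076 ≡ 1 (mod 203)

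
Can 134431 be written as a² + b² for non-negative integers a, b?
Not possible

Factorization: 134431 = 11^3 × 101
By Fermat: n is sum of two squares iff every prime p ≡ 3 (mod 4) appears to even power.
Prime(s) ≡ 3 (mod 4) with odd exponent: [(11, 3)]
Therefore 134431 cannot be expressed as a² + b².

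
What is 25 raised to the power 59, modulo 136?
121

Repeated squaring. Binary of 59 = 111011.
25^1 ≡ 25 (mod 136); 25^2 ≡ 81 (mod 136); 25^4 ≡ 33 (mod 136); 25^8 ≡ 1 (mod 136); 25^16 ≡ 1 (mod 136); 25^32 ≡ 1 (mod 136)
25^59 = 25^1 × 25^2 × 25^8 × 25^16 × 25^32 ≡ 121 (mod 136)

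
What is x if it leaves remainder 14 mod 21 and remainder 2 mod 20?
182

Using Chinese Remainder Theorem:
M = 21 × 20 = 420
M1 = 20, M2 = 21
y1 = 20^(-1) mod 21 = 20
y2 = 21^(-1) mod 20 = 1
x = (14×20×20 + 2×21×1) mod 420 = 182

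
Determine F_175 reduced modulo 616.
533

Matrix identity: Q^n = [[F_(n+1), F_n], [F_n, F_(n-1)]] with Q = [[1,1],[1,0]].
n = 175 = 10101111₂. Square-and-multiply, entries mod 616:
Q^1 = [[1,1],[1,0]]
Q^2 = (Q^1)² = [[2,1],[1,1]]
Q^5 = (Q^2)²·Q = [[8,5],[5,3]]
Q^10 = (Q^5)² = [[89,55],[55,34]]
Q^21 = (Q^10)²·Q = [[463,474],[474,605]]
Q^43 = (Q^21)²·Q = [[333,453],[453,496]]
Q^87 = (Q^43)²·Q = [[483,90],[90,393]]
Q^175 = (Q^87)²·Q = [[525,533],[533,608]]
F_175 mod 616 = Q^175[0][1] = 533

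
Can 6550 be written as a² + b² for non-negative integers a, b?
Not possible

Factorization: 6550 = 2 × 5^2 × 131
By Fermat: n is sum of two squares iff every prime p ≡ 3 (mod 4) appears to even power.
Prime(s) ≡ 3 (mod 4) with odd exponent: [(131, 1)]
Therefore 6550 cannot be expressed as a² + b².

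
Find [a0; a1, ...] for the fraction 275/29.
[9; 2, 14]

Euclidean algorithm steps:
275 = 9 × 29 + 14
29 = 2 × 14 + 1
14 = 14 × 1 + 0
Continued fraction: [9; 2, 14]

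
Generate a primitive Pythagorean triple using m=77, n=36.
(4633, 5544, 7225)

Euclid's formula: a = m² - n², b = 2mn, c = m² + n²
m = 77, n = 36
a = 77² - 36² = 5929 - 1296 = 4633
b = 2 × 77 × 36 = 5544
c = 77² + 36² = 5929 + 1296 = 7225
Verification: 4633² + 5544² = 21464689 + 30735936 = 52200625 = 7225² ✓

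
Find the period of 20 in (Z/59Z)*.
29

59 is prime, so ord(20) divides φ(59) = 58.
Divisors of 58: 1, 2, 29, 58.
Repeated squaring: 20^1 ≡ 20, 20^2 ≡ 46, 20^4 ≡ 51, 20^8 ≡ 5, 20^16 ≡ 25, 20^32 ≡ 35 (mod 59).
Test 20^d mod 59 for each divisor d in increasing order:
20^1 ≡ 20
20^2 ≡ 46
20^29 = 20^16·20^8·20^4·20^1 ≡ 1  ← first divisor giving 1
The order is 29.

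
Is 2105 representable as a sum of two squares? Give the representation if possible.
13² + 44² (a=13, b=44)

Factorization: 2105 = 5 × 421
By Fermat: n is sum of two squares iff every prime p ≡ 3 (mod 4) appears to even power.
All primes ≡ 3 (mod 4) appear to even power.
Search a = 0, 1, 2, … for 2105 - a² a perfect square: first hit at a = 13: 2105 - 169 = 1936 = 44².
2105 = 13² + 44² = 169 + 1936 ✓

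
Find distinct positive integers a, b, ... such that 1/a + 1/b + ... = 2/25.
1/13 + 1/325

Greedy algorithm:
2/25: ceiling(25/2) = 13, use 1/13
1/325: ceiling(325/1) = 325, use 1/325
Result: 2/25 = 1/13 + 1/325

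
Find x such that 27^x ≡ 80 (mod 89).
74

Baby-step giant-step with step n = ⌈√89⌉ = 10.
Baby steps 27^j mod 89 (j:value) for j=0..9: 0:1, 1:27, 2:17, 3:14, 4:22, 5:60, 6:18, 7:41, 8:39, 9:74.
Giant-step multiplier: 27^(-10) ≡ 27^(88-10) = 27^78 ≡ 69 (mod 89).
Giant steps γ_i = 80·69^i mod 89: γ_0=80, γ_1=2, γ_2=49, γ_3=88, γ_4=20, γ_5=45, γ_6=79, γ_7=22 (in table at j=4).
x = i·n + j = 7·10 + 4 = 74.
Check: 27^74 ≡ 80 (mod 89).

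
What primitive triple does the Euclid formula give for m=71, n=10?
(4941, 1420, 5141)

Euclid's formula: a = m² - n², b = 2mn, c = m² + n²
m = 71, n = 10
a = 71² - 10² = 5041 - 100 = 4941
b = 2 × 71 × 10 = 1420
c = 71² + 10² = 5041 + 100 = 5141
Verification: 4941² + 1420² = 24413481 + 2016400 = 26429881 = 5141² ✓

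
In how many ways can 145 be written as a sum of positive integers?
24908858009

p(n) counts ways to write n as a sum of positive integers (order ignored).
Euler's pentagonal recurrence: p(k) = p(k-1) + p(k-2) - p(k-5) - p(k-7) + p(k-12) + p(k-15) - ... (offsets j(3j∓1)/2, signs ++--, p(0)=1, p(<0)=0).
DP table for k = 0..144: p(0)=1, p(1)=1, p(2)=2, p(3)=3, p(4)=5, p(5)=7, p(6)=11, p(7)=15, p(8)=22, p(9)=30, p(10)=42, p(11)=56, p(12)=77, p(13)=101, p(14)=135, p(15)=176, p(16)=231, p(17)=297, p(18)=385, p(19)=490, p(20)=627, p(21)=792, p(22)=1002, p(23)=1255, p(24)=1575, p(25)=1958, p(26)=2436, p(27)=3010, p(28)=3718, p(29)=4565, p(30)=5604, p(31)=6842, p(32)=8349, p(33)=10143, p(34)=12310, p(35)=14883, p(36)=17977, p(37)=21637, p(38)=26015, p(39)=31185, p(40)=37338, p(41)=44583, p(42)=53174, p(43)=63261, p(44)=75175, p(45)=89134, p(46)=105558, p(47)=124754, p(48)=147273, p(49)=173525, p(50)=204226, p(51)=239943, p(52)=281589, p(53)=329931, p(54)=386155, p(55)=451276, p(56)=526823, p(57)=614154, p(58)=715220, p(59)=831820, p(60)=966467, p(61)=1121505, p(62)=1300156, p(63)=1505499, p(64)=1741630, p(65)=2012558, p(66)=2323520, p(67)=2679689, p(68)=3087735, p(69)=3554345, p(70)=4087968, p(71)=4697205, p(72)=5392783, p(73)=6185689, p(74)=7089500, p(75)=8118264, p(76)=9289091, p(77)=10619863, p(78)=12132164, p(79)=13848650, p(80)=15796476, p(81)=18004327, p(82)=20506255, p(83)=23338469, p(84)=26543660, p(85)=30167357, p(86)=34262962, p(87)=38887673, p(88)=44108109, p(89)=49995925, p(90)=56634173, p(91)=64112359, p(92)=72533807, p(93)=82010177, p(94)=92669720, p(95)=104651419, p(96)=118114304, p(97)=133230930, p(98)=150198136, p(99)=169229875, p(100)=190569292, p(101)=214481126, p(102)=241265379, p(103)=271248950, p(104)=304801365, p(105)=342325709, p(106)=384276336, p(107)=431149389, p(108)=483502844, p(109)=541946240, p(110)=607163746, p(111)=679903203, p(112)=761002156, p(113)=851376628, p(114)=952050665, p(115)=1064144451, p(116)=1188908248, p(117)=1327710076, p(118)=1482074143, p(119)=1653668665, p(120)=1844349560, p(121)=2056148051, p(122)=2291320912, p(123)=2552338241, p(124)=2841940500, p(125)=3163127352, p(126)=3519222692, p(127)=3913864295, p(128)=4351078600, p(129)=4835271870, p(130)=5371315400, p(131)=5964539504, p(132)=6620830889, p(133)=7346629512, p(134)=8149040695, p(135)=9035836076, p(136)=10015581680, p(137)=11097645016, p(138)=12292341831, p(139)=13610949895, p(140)=15065878135, p(141)=16670689208, p(142)=18440293320, p(143)=20390982757, p(144)=22540654445.
Final step: p(145) = p(144) + p(143) - p(140) - p(138) + p(133) + p(130) - p(123) - p(119) + p(110) + p(105) - p(94) - p(88) + p(75) + p(68) - p(53) - p(45) + p(28) + p(19) - p(0)
= 22540654445 + 20390982757 - 15065878135 - 12292341831 + 7346629512 + 5371315400 - 2552338241 - 1653668665 + 607163746 + 342325709 - 92669720 - 44108109 + 8118264 + 3087735 - 329931 - 89134 + 3718 + 490 - 1
= 24908858009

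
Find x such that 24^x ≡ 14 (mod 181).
104

Baby-step giant-step with step n = ⌈√181⌉ = 14.
Baby steps 24^j mod 181 (j:value) for j=0..13: 0:1, 1:24, 2:33, 3:68, 4:3, 5:72, 6:99, 7:23, 8:9, 9:35, 10:116, 11:69, 12:27, 13:105.
Giant-step multiplier: 24^(-14) ≡ 24^(180-14) = 24^166 ≡ 168 (mod 181).
Giant steps γ_i = 14·168^i mod 181: γ_0=14, γ_1=180, γ_2=13, γ_3=12, γ_4=25, γ_5=37, γ_6=62, γ_7=99 (in table at j=6).
x = i·n + j = 7·14 + 6 = 104.
Check: 24^104 ≡ 14 (mod 181).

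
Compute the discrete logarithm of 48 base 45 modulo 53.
33

Baby-step giant-step with step n = ⌈√53⌉ = 8.
Baby steps 45^j mod 53 (j:value) for j=0..7: 0:1, 1:45, 2:11, 3:18, 4:15, 5:39, 6:6, 7:5.
Giant-step multiplier: 45^(-8) ≡ 45^(52-8) = 45^44 ≡ 49 (mod 53).
Giant steps γ_i = 48·49^i mod 53: γ_0=48, γ_1=20, γ_2=26, γ_3=2, γ_4=45 (in table at j=1).
x = i·n + j = 4·8 + 1 = 33.
Check: 45^33 ≡ 48 (mod 53).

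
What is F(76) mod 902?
899

Matrix identity: Q^n = [[F_(n+1), F_n], [F_n, F_(n-1)]] with Q = [[1,1],[1,0]].
n = 76 = 1001100₂. Square-and-multiply, entries mod 902:
Q^1 = [[1,1],[1,0]]
Q^2 = (Q^1)² = [[2,1],[1,1]]
Q^4 = (Q^2)² = [[5,3],[3,2]]
Q^9 = (Q^4)²·Q = [[55,34],[34,21]]
Q^19 = (Q^9)²·Q = [[451,573],[573,780]]
Q^38 = (Q^19)² = [[452,901],[901,453]]
Q^76 = (Q^38)² = [[453,899],[899,456]]
F_76 mod 902 = Q^76[0][1] = 899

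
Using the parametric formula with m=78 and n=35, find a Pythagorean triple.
(4859, 5460, 7309)

Euclid's formula: a = m² - n², b = 2mn, c = m² + n²
m = 78, n = 35
a = 78² - 35² = 6084 - 1225 = 4859
b = 2 × 78 × 35 = 5460
c = 78² + 35² = 6084 + 1225 = 7309
Verification: 4859² + 5460² = 23609881 + 29811600 = 53421481 = 7309² ✓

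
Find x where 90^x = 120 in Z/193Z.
17

Baby-step giant-step with step n = ⌈√193⌉ = 14.
Baby steps 90^j mod 193 (j:value) for j=0..13: 0:1, 1:90, 2:187, 3:39, 4:36, 5:152, 6:170, 7:53, 8:138, 9:68, 10:137, 11:171, 12:143, 13:132.
Giant-step multiplier: 90^(-14) ≡ 90^(192-14) = 90^178 ≡ 92 (mod 193).
Giant steps γ_i = 120·92^i mod 193: γ_0=120, γ_1=39 (in table at j=3).
x = i·n + j = 1·14 + 3 = 17.
Check: 90^17 ≡ 120 (mod 193).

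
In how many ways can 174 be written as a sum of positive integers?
397125074750

p(n) counts ways to write n as a sum of positive integers (order ignored).
Euler's pentagonal recurrence: p(k) = p(k-1) + p(k-2) - p(k-5) - p(k-7) + p(k-12) + p(k-15) - ... (offsets j(3j∓1)/2, signs ++--, p(0)=1, p(<0)=0).
DP table for k = 0..173: p(0)=1, p(1)=1, p(2)=2, p(3)=3, p(4)=5, p(5)=7, p(6)=11, p(7)=15, p(8)=22, p(9)=30, p(10)=42, p(11)=56, p(12)=77, p(13)=101, p(14)=135, p(15)=176, p(16)=231, p(17)=297, p(18)=385, p(19)=490, p(20)=627, p(21)=792, p(22)=1002, p(23)=1255, p(24)=1575, p(25)=1958, p(26)=2436, p(27)=3010, p(28)=3718, p(29)=4565, p(30)=5604, p(31)=6842, p(32)=8349, p(33)=10143, p(34)=12310, p(35)=14883, p(36)=17977, p(37)=21637, p(38)=26015, p(39)=31185, p(40)=37338, p(41)=44583, p(42)=53174, p(43)=63261, p(44)=75175, p(45)=89134, p(46)=105558, p(47)=124754, p(48)=147273, p(49)=173525, p(50)=204226, p(51)=239943, p(52)=281589, p(53)=329931, p(54)=386155, p(55)=451276, p(56)=526823, p(57)=614154, p(58)=715220, p(59)=831820, p(60)=966467, p(61)=1121505, p(62)=1300156, p(63)=1505499, p(64)=1741630, p(65)=2012558, p(66)=2323520, p(67)=2679689, p(68)=3087735, p(69)=3554345, p(70)=4087968, p(71)=4697205, p(72)=5392783, p(73)=6185689, p(74)=7089500, p(75)=8118264, p(76)=9289091, p(77)=10619863, p(78)=12132164, p(79)=13848650, p(80)=15796476, p(81)=18004327, p(82)=20506255, p(83)=23338469, p(84)=26543660, p(85)=30167357, p(86)=34262962, p(87)=38887673, p(88)=44108109, p(89)=49995925, p(90)=56634173, p(91)=64112359, p(92)=72533807, p(93)=82010177, p(94)=92669720, p(95)=104651419, p(96)=118114304, p(97)=133230930, p(98)=150198136, p(99)=169229875, p(100)=190569292, p(101)=214481126, p(102)=241265379, p(103)=271248950, p(104)=304801365, p(105)=342325709, p(106)=384276336, p(107)=431149389, p(108)=483502844, p(109)=541946240, p(110)=607163746, p(111)=679903203, p(112)=761002156, p(113)=851376628, p(114)=952050665, p(115)=1064144451, p(116)=1188908248, p(117)=1327710076, p(118)=1482074143, p(119)=1653668665, p(120)=1844349560, p(121)=2056148051, p(122)=2291320912, p(123)=2552338241, p(124)=2841940500, p(125)=3163127352, p(126)=3519222692, p(127)=3913864295, p(128)=4351078600, p(129)=4835271870, p(130)=5371315400, p(131)=5964539504, p(132)=6620830889, p(133)=7346629512, p(134)=8149040695, p(135)=9035836076, p(136)=10015581680, p(137)=11097645016, p(138)=12292341831, p(139)=13610949895, p(140)=15065878135, p(141)=16670689208, p(142)=18440293320, p(143)=20390982757, p(144)=22540654445, p(145)=24908858009, p(146)=27517052599, p(147)=30388671978, p(148)=33549419497, p(149)=37027355200, p(150)=40853235313, p(151)=45060624582, p(152)=49686288421, p(153)=54770336324, p(154)=60356673280, p(155)=66493182097, p(156)=73232243759, p(157)=80630964769, p(158)=88751778802, p(159)=97662728555, p(160)=107438159466, p(161)=118159068427, p(162)=129913904637, p(163)=142798995930, p(164)=156919475295, p(165)=172389800255, p(166)=189334822579, p(167)=207890420102, p(168)=228204732751, p(169)=250438925115, p(170)=274768617130, p(171)=301384802048, p(172)=330495499613, p(173)=362326859895.
Final step: p(174) = p(173) + p(172) - p(169) - p(167) + p(162) + p(159) - p(152) - p(148) + p(139) + p(134) - p(123) - p(117) + p(104) + p(97) - p(82) - p(74) + p(57) + p(48) - p(29) - p(19)
= 362326859895 + 330495499613 - 250438925115 - 207890420102 + 129913904637 + 97662728555 - 49686288421 - 33549419497 + 13610949895 + 8149040695 - 2552338241 - 1327710076 + 304801365 + 133230930 - 20506255 - 7089500 + 614154 + 147273 - 4565 - 490
= 397125074750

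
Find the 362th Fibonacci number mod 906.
295

Matrix identity: Q^n = [[F_(n+1), F_n], [F_n, F_(n-1)]] with Q = [[1,1],[1,0]].
n = 362 = 101101010₂. Square-and-multiply, entries mod 906:
Q^1 = [[1,1],[1,0]]
Q^2 = (Q^1)² = [[2,1],[1,1]]
Q^5 = (Q^2)²·Q = [[8,5],[5,3]]
Q^11 = (Q^5)²·Q = [[144,89],[89,55]]
Q^22 = (Q^11)² = [[571,497],[497,74]]
Q^45 = (Q^22)²·Q = [[299,458],[458,747]]
Q^90 = (Q^45)² = [[185,700],[700,391]]
Q^181 = (Q^90)²·Q = [[587,557],[557,30]]
Q^362 = (Q^181)² = [[686,295],[295,391]]
F_362 mod 906 = Q^362[0][1] = 295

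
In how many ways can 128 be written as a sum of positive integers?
4351078600

p(n) counts ways to write n as a sum of positive integers (order ignored).
Euler's pentagonal recurrence: p(k) = p(k-1) + p(k-2) - p(k-5) - p(k-7) + p(k-12) + p(k-15) - ... (offsets j(3j∓1)/2, signs ++--, p(0)=1, p(<0)=0).
DP table for k = 0..127: p(0)=1, p(1)=1, p(2)=2, p(3)=3, p(4)=5, p(5)=7, p(6)=11, p(7)=15, p(8)=22, p(9)=30, p(10)=42, p(11)=56, p(12)=77, p(13)=101, p(14)=135, p(15)=176, p(16)=231, p(17)=297, p(18)=385, p(19)=490, p(20)=627, p(21)=792, p(22)=1002, p(23)=1255, p(24)=1575, p(25)=1958, p(26)=2436, p(27)=3010, p(28)=3718, p(29)=4565, p(30)=5604, p(31)=6842, p(32)=8349, p(33)=10143, p(34)=12310, p(35)=14883, p(36)=17977, p(37)=21637, p(38)=26015, p(39)=31185, p(40)=37338, p(41)=44583, p(42)=53174, p(43)=63261, p(44)=75175, p(45)=89134, p(46)=105558, p(47)=124754, p(48)=147273, p(49)=173525, p(50)=204226, p(51)=239943, p(52)=281589, p(53)=329931, p(54)=386155, p(55)=451276, p(56)=526823, p(57)=614154, p(58)=715220, p(59)=831820, p(60)=966467, p(61)=1121505, p(62)=1300156, p(63)=1505499, p(64)=1741630, p(65)=2012558, p(66)=2323520, p(67)=2679689, p(68)=3087735, p(69)=3554345, p(70)=4087968, p(71)=4697205, p(72)=5392783, p(73)=6185689, p(74)=7089500, p(75)=8118264, p(76)=9289091, p(77)=10619863, p(78)=12132164, p(79)=13848650, p(80)=15796476, p(81)=18004327, p(82)=20506255, p(83)=23338469, p(84)=26543660, p(85)=30167357, p(86)=34262962, p(87)=38887673, p(88)=44108109, p(89)=49995925, p(90)=56634173, p(91)=64112359, p(92)=72533807, p(93)=82010177, p(94)=92669720, p(95)=104651419, p(96)=118114304, p(97)=133230930, p(98)=150198136, p(99)=169229875, p(100)=190569292, p(101)=214481126, p(102)=241265379, p(103)=271248950, p(104)=304801365, p(105)=342325709, p(106)=384276336, p(107)=431149389, p(108)=483502844, p(109)=541946240, p(110)=607163746, p(111)=679903203, p(112)=761002156, p(113)=851376628, p(114)=952050665, p(115)=1064144451, p(116)=1188908248, p(117)=1327710076, p(118)=1482074143, p(119)=1653668665, p(120)=1844349560, p(121)=2056148051, p(122)=2291320912, p(123)=2552338241, p(124)=2841940500, p(125)=3163127352, p(126)=3519222692, p(127)=3913864295.
Final step: p(128) = p(127) + p(126) - p(123) - p(121) + p(116) + p(113) - p(106) - p(102) + p(93) + p(88) - p(77) - p(71) + p(58) + p(51) - p(36) - p(28) + p(11) + p(2)
= 3913864295 + 3519222692 - 2552338241 - 2056148051 + 1188908248 + 851376628 - 384276336 - 241265379 + 82010177 + 44108109 - 10619863 - 4697205 + 715220 + 239943 - 17977 - 3718 + 56 + 2
= 4351078600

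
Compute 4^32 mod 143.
16

Repeated squaring. Binary of 32 = 100000.
4^1 ≡ 4 (mod 143); 4^2 ≡ 16 (mod 143); 4^4 ≡ 113 (mod 143); 4^8 ≡ 42 (mod 143); 4^16 ≡ 48 (mod 143); 4^32 ≡ 16 (mod 143)
4^32 = 4^32 ≡ 16 (mod 143)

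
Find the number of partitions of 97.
133230930

p(n) counts ways to write n as a sum of positive integers (order ignored).
Euler's pentagonal recurrence: p(k) = p(k-1) + p(k-2) - p(k-5) - p(k-7) + p(k-12) + p(k-15) - ... (offsets j(3j∓1)/2, signs ++--, p(0)=1, p(<0)=0).
DP table for k = 0..96: p(0)=1, p(1)=1, p(2)=2, p(3)=3, p(4)=5, p(5)=7, p(6)=11, p(7)=15, p(8)=22, p(9)=30, p(10)=42, p(11)=56, p(12)=77, p(13)=101, p(14)=135, p(15)=176, p(16)=231, p(17)=297, p(18)=385, p(19)=490, p(20)=627, p(21)=792, p(22)=1002, p(23)=1255, p(24)=1575, p(25)=1958, p(26)=2436, p(27)=3010, p(28)=3718, p(29)=4565, p(30)=5604, p(31)=6842, p(32)=8349, p(33)=10143, p(34)=12310, p(35)=14883, p(36)=17977, p(37)=21637, p(38)=26015, p(39)=31185, p(40)=37338, p(41)=44583, p(42)=53174, p(43)=63261, p(44)=75175, p(45)=89134, p(46)=105558, p(47)=124754, p(48)=147273, p(49)=173525, p(50)=204226, p(51)=239943, p(52)=281589, p(53)=329931, p(54)=386155, p(55)=451276, p(56)=526823, p(57)=614154, p(58)=715220, p(59)=831820, p(60)=966467, p(61)=1121505, p(62)=1300156, p(63)=1505499, p(64)=1741630, p(65)=2012558, p(66)=2323520, p(67)=2679689, p(68)=3087735, p(69)=3554345, p(70)=4087968, p(71)=4697205, p(72)=5392783, p(73)=6185689, p(74)=7089500, p(75)=8118264, p(76)=9289091, p(77)=10619863, p(78)=12132164, p(79)=13848650, p(80)=15796476, p(81)=18004327, p(82)=20506255, p(83)=23338469, p(84)=26543660, p(85)=30167357, p(86)=34262962, p(87)=38887673, p(88)=44108109, p(89)=49995925, p(90)=56634173, p(91)=64112359, p(92)=72533807, p(93)=82010177, p(94)=92669720, p(95)=104651419, p(96)=118114304.
Final step: p(97) = p(96) + p(95) - p(92) - p(90) + p(85) + p(82) - p(75) - p(71) + p(62) + p(57) - p(46) - p(40) + p(27) + p(20) - p(5)
= 118114304 + 104651419 - 72533807 - 56634173 + 30167357 + 20506255 - 8118264 - 4697205 + 1300156 + 614154 - 105558 - 37338 + 3010 + 627 - 7
= 133230930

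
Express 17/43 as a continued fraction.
[0; 2, 1, 1, 8]

Euclidean algorithm steps:
17 = 0 × 43 + 17
43 = 2 × 17 + 9
17 = 1 × 9 + 8
9 = 1 × 8 + 1
8 = 8 × 1 + 0
Continued fraction: [0; 2, 1, 1, 8]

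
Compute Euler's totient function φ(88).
40

88 = 2^3 × 11
φ(n) = n × ∏(1 - 1/p) for each prime p dividing n
φ(88) = 88 × (1 - 1/2) × (1 - 1/11) = 40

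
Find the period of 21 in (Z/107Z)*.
106

107 is prime, so ord(21) divides φ(107) = 106.
Divisors of 106: 1, 2, 53, 106.
Repeated squaring: 21^1 ≡ 21, 21^2 ≡ 13, 21^4 ≡ 62, 21^8 ≡ 99, 21^16 ≡ 64, 21^32 ≡ 30, 21^64 ≡ 44 (mod 107).
Test 21^d mod 107 for each divisor d in increasing order:
21^1 ≡ 21
21^2 ≡ 13
21^53 = 21^32·21^16·21^4·21^1 ≡ 106
21^106 = 21^64·21^32·21^8·21^2 ≡ 1  ← first divisor giving 1
The order is 106.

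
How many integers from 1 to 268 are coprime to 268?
132

268 = 2^2 × 67
φ(n) = n × ∏(1 - 1/p) for each prime p dividing n
φ(268) = 268 × (1 - 1/2) × (1 - 1/67) = 132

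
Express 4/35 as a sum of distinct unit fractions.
1/9 + 1/315

Greedy algorithm:
4/35: ceiling(35/4) = 9, use 1/9
1/315: ceiling(315/1) = 315, use 1/315
Result: 4/35 = 1/9 + 1/315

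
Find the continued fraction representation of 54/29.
[1; 1, 6, 4]

Euclidean algorithm steps:
54 = 1 × 29 + 25
29 = 1 × 25 + 4
25 = 6 × 4 + 1
4 = 4 × 1 + 0
Continued fraction: [1; 1, 6, 4]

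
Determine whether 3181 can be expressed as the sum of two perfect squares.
34² + 45² (a=34, b=45)

Factorization: 3181 = 3181
By Fermat: n is sum of two squares iff every prime p ≡ 3 (mod 4) appears to even power.
All primes ≡ 3 (mod 4) appear to even power.
Search a = 0, 1, 2, … for 3181 - a² a perfect square: first hit at a = 34: 3181 - 1156 = 2025 = 45².
3181 = 34² + 45² = 1156 + 2025 ✓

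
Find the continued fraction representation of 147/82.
[1; 1, 3, 1, 4, 1, 2]

Euclidean algorithm steps:
147 = 1 × 82 + 65
82 = 1 × 65 + 17
65 = 3 × 17 + 14
17 = 1 × 14 + 3
14 = 4 × 3 + 2
3 = 1 × 2 + 1
2 = 2 × 1 + 0
Continued fraction: [1; 1, 3, 1, 4, 1, 2]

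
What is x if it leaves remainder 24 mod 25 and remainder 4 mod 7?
74

Using Chinese Remainder Theorem:
M = 25 × 7 = 175
M1 = 7, M2 = 25
y1 = 7^(-1) mod 25 = 18
y2 = 25^(-1) mod 7 = 2
x = (24×7×18 + 4×25×2) mod 175 = 74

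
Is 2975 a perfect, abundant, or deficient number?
deficient

Proper divisors of 2975: sum = 1 + 5 + 7 + 17 + 25 + 35 + 85 + 119 + 175 + 425 + 595 = 1489
Since 1489 < 2975, 2975 is deficient.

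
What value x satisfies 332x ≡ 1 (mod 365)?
188

gcd(332, 365) = 1, so the inverse exists.
Extended Euclidean algorithm on (365, 332):
365 = 1 × 332 + 33  ⟹  33 = (1)·365 + (-1)·332
332 = 10 × 33 + 2  ⟹  2 = (-10)·365 + (11)·332
33 = 16 × 2 + 1  ⟹  1 = (161)·365 + (-177)·332
So (-177)·332 ≡ 1 (mod 365), i.e. 332^(-1) ≡ -177 ≡ 188 (mod 365).
Check: 332 × 188 = 62416 ≡ 1 (mod 365)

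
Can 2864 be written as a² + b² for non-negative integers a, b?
Not possible

Factorization: 2864 = 2^4 × 179
By Fermat: n is sum of two squares iff every prime p ≡ 3 (mod 4) appears to even power.
Prime(s) ≡ 3 (mod 4) with odd exponent: [(179, 1)]
Therefore 2864 cannot be expressed as a² + b².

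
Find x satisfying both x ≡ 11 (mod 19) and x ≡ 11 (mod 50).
11

Using Chinese Remainder Theorem:
M = 19 × 50 = 950
M1 = 50, M2 = 19
y1 = 50^(-1) mod 19 = 8
y2 = 19^(-1) mod 50 = 29
x = (11×50×8 + 11×19×29) mod 950 = 11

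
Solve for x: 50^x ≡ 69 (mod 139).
136

Baby-step giant-step with step n = ⌈√139⌉ = 12.
Baby steps 50^j mod 139 (j:value) for j=0..11: 0:1, 1:50, 2:137, 3:39, 4:4, 5:61, 6:131, 7:17, 8:16, 9:105, 10:107, 11:68.
Giant-step multiplier: 50^(-12) ≡ 50^(138-12) = 50^126 ≡ 63 (mod 139).
Giant steps γ_i = 69·63^i mod 139: γ_0=69, γ_1=38, γ_2=31, γ_3=7, γ_4=24, γ_5=122, γ_6=41, γ_7=81, γ_8=99, γ_9=121, γ_10=117, γ_11=4 (in table at j=4).
x = i·n + j = 11·12 + 4 = 136.
Check: 50^136 ≡ 69 (mod 139).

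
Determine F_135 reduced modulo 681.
208

Matrix identity: Q^n = [[F_(n+1), F_n], [F_n, F_(n-1)]] with Q = [[1,1],[1,0]].
n = 135 = 10000111₂. Square-and-multiply, entries mod 681:
Q^1 = [[1,1],[1,0]]
Q^2 = (Q^1)² = [[2,1],[1,1]]
Q^4 = (Q^2)² = [[5,3],[3,2]]
Q^8 = (Q^4)² = [[34,21],[21,13]]
Q^16 = (Q^8)² = [[235,306],[306,610]]
Q^33 = (Q^16)²·Q = [[193,403],[403,471]]
Q^67 = (Q^33)²·Q = [[84,125],[125,640]]
Q^135 = (Q^67)²·Q = [[135,208],[208,608]]
F_135 mod 681 = Q^135[0][1] = 208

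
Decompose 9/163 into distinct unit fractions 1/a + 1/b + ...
1/19 + 1/388 + 1/171663 + 1/41255288134 + 1/4254996997507147716756

Greedy algorithm:
9/163: ceiling(163/9) = 19, use 1/19
8/3097: ceiling(3097/8) = 388, use 1/388
7/1201636: ceiling(1201636/7) = 171663, use 1/171663
5/206276440668: ceiling(206276440668/5) = 41255288134, use 1/41255288134
1/4254996997507147716756: ceiling(4254996997507147716756/1) = 4254996997507147716756, use 1/4254996997507147716756
Result: 9/163 = 1/19 + 1/388 + 1/171663 + 1/41255288134 + 1/4254996997507147716756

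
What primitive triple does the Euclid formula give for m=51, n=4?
(2585, 408, 2617)

Euclid's formula: a = m² - n², b = 2mn, c = m² + n²
m = 51, n = 4
a = 51² - 4² = 2601 - 16 = 2585
b = 2 × 51 × 4 = 408
c = 51² + 4² = 2601 + 16 = 2617
Verification: 2585² + 408² = 6682225 + 166464 = 6848689 = 2617² ✓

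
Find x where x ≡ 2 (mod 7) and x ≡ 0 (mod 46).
184

Using Chinese Remainder Theorem:
M = 7 × 46 = 322
M1 = 46, M2 = 7
y1 = 46^(-1) mod 7 = 2
y2 = 7^(-1) mod 46 = 33
x = (2×46×2 + 0×7×33) mod 322 = 184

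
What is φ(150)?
40

150 = 2 × 3 × 5^2
φ(n) = n × ∏(1 - 1/p) for each prime p dividing n
φ(150) = 150 × (1 - 1/2) × (1 - 1/3) × (1 - 1/5) = 40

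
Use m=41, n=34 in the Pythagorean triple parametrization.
(525, 2788, 2837)

Euclid's formula: a = m² - n², b = 2mn, c = m² + n²
m = 41, n = 34
a = 41² - 34² = 1681 - 1156 = 525
b = 2 × 41 × 34 = 2788
c = 41² + 34² = 1681 + 1156 = 2837
Verification: 525² + 2788² = 275625 + 7772944 = 8048569 = 2837² ✓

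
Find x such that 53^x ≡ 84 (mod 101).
60

Baby-step giant-step with step n = ⌈√101⌉ = 11.
Baby steps 53^j mod 101 (j:value) for j=0..10: 0:1, 1:53, 2:82, 3:3, 4:58, 5:44, 6:9, 7:73, 8:31, 9:27, 10:17.
Giant-step multiplier: 53^(-11) ≡ 53^(100-11) = 53^89 ≡ 63 (mod 101).
Giant steps γ_i = 84·63^i mod 101: γ_0=84, γ_1=40, γ_2=96, γ_3=89, γ_4=52, γ_5=44 (in table at j=5).
x = i·n + j = 5·11 + 5 = 60.
Check: 53^60 ≡ 84 (mod 101).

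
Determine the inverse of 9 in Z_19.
17

gcd(9, 19) = 1, so the inverse exists.
Extended Euclidean algorithm on (19, 9):
19 = 2 × 9 + 1  ⟹  1 = (1)·19 + (-2)·9
So (-2)·9 ≡ 1 (mod 19), i.e. 9^(-1) ≡ -2 ≡ 17 (mod 19).
Check: 9 × 17 = 153 ≡ 1 (mod 19)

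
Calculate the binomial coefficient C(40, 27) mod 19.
0

Using Lucas' theorem:
Write n=40 and k=27 in base 19:
n in base 19: [2, 2]
k in base 19: [1, 8]
C(40,27) mod 19 = ∏ C(n_i, k_i) mod 19
Digit binomials (mod 19): C(2,1) = 2; C(2,8) = 0 (k_i > n_i)
Product: 2 × 0 = 0 ≡ 0 (mod 19)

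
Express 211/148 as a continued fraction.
[1; 2, 2, 1, 6, 3]

Euclidean algorithm steps:
211 = 1 × 148 + 63
148 = 2 × 63 + 22
63 = 2 × 22 + 19
22 = 1 × 19 + 3
19 = 6 × 3 + 1
3 = 3 × 1 + 0
Continued fraction: [1; 2, 2, 1, 6, 3]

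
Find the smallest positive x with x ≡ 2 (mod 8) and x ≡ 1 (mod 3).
10

Using Chinese Remainder Theorem:
M = 8 × 3 = 24
M1 = 3, M2 = 8
y1 = 3^(-1) mod 8 = 3
y2 = 8^(-1) mod 3 = 2
x = (2×3×3 + 1×8×2) mod 24 = 10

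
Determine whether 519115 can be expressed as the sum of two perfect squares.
Not possible

Factorization: 519115 = 5 × 47^3
By Fermat: n is sum of two squares iff every prime p ≡ 3 (mod 4) appears to even power.
Prime(s) ≡ 3 (mod 4) with odd exponent: [(47, 3)]
Therefore 519115 cannot be expressed as a² + b².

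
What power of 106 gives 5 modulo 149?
60

Baby-step giant-step with step n = ⌈√149⌉ = 13.
Baby steps 106^j mod 149 (j:value) for j=0..12: 0:1, 1:106, 2:61, 3:59, 4:145, 5:23, 6:54, 7:62, 8:16, 9:57, 10:82, 11:50, 12:85.
Giant-step multiplier: 106^(-13) ≡ 106^(148-13) = 106^135 ≡ 66 (mod 149).
Giant steps γ_i = 5·66^i mod 149: γ_0=5, γ_1=32, γ_2=26, γ_3=77, γ_4=16 (in table at j=8).
x = i·n + j = 4·13 + 8 = 60.
Check: 106^60 ≡ 5 (mod 149).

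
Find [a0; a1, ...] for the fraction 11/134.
[0; 12, 5, 2]

Euclidean algorithm steps:
11 = 0 × 134 + 11
134 = 12 × 11 + 2
11 = 5 × 2 + 1
2 = 2 × 1 + 0
Continued fraction: [0; 12, 5, 2]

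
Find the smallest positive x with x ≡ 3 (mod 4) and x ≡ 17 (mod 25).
67

Using Chinese Remainder Theorem:
M = 4 × 25 = 100
M1 = 25, M2 = 4
y1 = 25^(-1) mod 4 = 1
y2 = 4^(-1) mod 25 = 19
x = (3×25×1 + 17×4×19) mod 100 = 67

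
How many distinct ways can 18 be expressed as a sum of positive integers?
385

p(n) counts ways to write n as a sum of positive integers (order ignored).
Euler's pentagonal recurrence: p(k) = p(k-1) + p(k-2) - p(k-5) - p(k-7) + p(k-12) + p(k-15) - ... (offsets j(3j∓1)/2, signs ++--, p(0)=1, p(<0)=0).
DP table for k = 0..17: p(0)=1, p(1)=1, p(2)=2, p(3)=3, p(4)=5, p(5)=7, p(6)=11, p(7)=15, p(8)=22, p(9)=30, p(10)=42, p(11)=56, p(12)=77, p(13)=101, p(14)=135, p(15)=176, p(16)=231, p(17)=297.
Final step: p(18) = p(17) + p(16) - p(13) - p(11) + p(6) + p(3)
= 297 + 231 - 101 - 56 + 11 + 3
= 385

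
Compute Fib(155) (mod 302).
5

Matrix identity: Q^n = [[F_(n+1), F_n], [F_n, F_(n-1)]] with Q = [[1,1],[1,0]].
n = 155 = 10011011₂. Square-and-multiply, entries mod 302:
Q^1 = [[1,1],[1,0]]
Q^2 = (Q^1)² = [[2,1],[1,1]]
Q^4 = (Q^2)² = [[5,3],[3,2]]
Q^9 = (Q^4)²·Q = [[55,34],[34,21]]
Q^19 = (Q^9)²·Q = [[121,255],[255,168]]
Q^38 = (Q^19)² = [[240,7],[7,233]]
Q^77 = (Q^38)²·Q = [[258,269],[269,291]]
Q^155 = (Q^77)²·Q = [[8,5],[5,3]]
F_155 mod 302 = Q^155[0][1] = 5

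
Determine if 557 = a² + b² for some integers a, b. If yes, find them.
14² + 19² (a=14, b=19)

Factorization: 557 = 557
By Fermat: n is sum of two squares iff every prime p ≡ 3 (mod 4) appears to even power.
All primes ≡ 3 (mod 4) appear to even power.
Search a = 0, 1, 2, … for 557 - a² a perfect square: first hit at a = 14: 557 - 196 = 361 = 19².
557 = 14² + 19² = 196 + 361 ✓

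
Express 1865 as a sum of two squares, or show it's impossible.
4² + 43² (a=4, b=43)

Factorization: 1865 = 5 × 373
By Fermat: n is sum of two squares iff every prime p ≡ 3 (mod 4) appears to even power.
All primes ≡ 3 (mod 4) appear to even power.
Search a = 0, 1, 2, … for 1865 - a² a perfect square: first hit at a = 4: 1865 - 16 = 1849 = 43².
1865 = 4² + 43² = 16 + 1849 ✓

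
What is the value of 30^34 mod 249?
114

Repeated squaring. Binary of 34 = 100010.
30^1 ≡ 30 (mod 249); 30^2 ≡ 153 (mod 249); 30^4 ≡ 3 (mod 249); 30^8 ≡ 9 (mod 249); 30^16 ≡ 81 (mod 249); 30^32 ≡ 87 (mod 249)
30^34 = 30^2 × 30^32 ≡ 114 (mod 249)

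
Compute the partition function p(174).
397125074750

p(n) counts ways to write n as a sum of positive integers (order ignored).
Euler's pentagonal recurrence: p(k) = p(k-1) + p(k-2) - p(k-5) - p(k-7) + p(k-12) + p(k-15) - ... (offsets j(3j∓1)/2, signs ++--, p(0)=1, p(<0)=0).
DP table for k = 0..173: p(0)=1, p(1)=1, p(2)=2, p(3)=3, p(4)=5, p(5)=7, p(6)=11, p(7)=15, p(8)=22, p(9)=30, p(10)=42, p(11)=56, p(12)=77, p(13)=101, p(14)=135, p(15)=176, p(16)=231, p(17)=297, p(18)=385, p(19)=490, p(20)=627, p(21)=792, p(22)=1002, p(23)=1255, p(24)=1575, p(25)=1958, p(26)=2436, p(27)=3010, p(28)=3718, p(29)=4565, p(30)=5604, p(31)=6842, p(32)=8349, p(33)=10143, p(34)=12310, p(35)=14883, p(36)=17977, p(37)=21637, p(38)=26015, p(39)=31185, p(40)=37338, p(41)=44583, p(42)=53174, p(43)=63261, p(44)=75175, p(45)=89134, p(46)=105558, p(47)=124754, p(48)=147273, p(49)=173525, p(50)=204226, p(51)=239943, p(52)=281589, p(53)=329931, p(54)=386155, p(55)=451276, p(56)=526823, p(57)=614154, p(58)=715220, p(59)=831820, p(60)=966467, p(61)=1121505, p(62)=1300156, p(63)=1505499, p(64)=1741630, p(65)=2012558, p(66)=2323520, p(67)=2679689, p(68)=3087735, p(69)=3554345, p(70)=4087968, p(71)=4697205, p(72)=5392783, p(73)=6185689, p(74)=7089500, p(75)=8118264, p(76)=9289091, p(77)=10619863, p(78)=12132164, p(79)=13848650, p(80)=15796476, p(81)=18004327, p(82)=20506255, p(83)=23338469, p(84)=26543660, p(85)=30167357, p(86)=34262962, p(87)=38887673, p(88)=44108109, p(89)=49995925, p(90)=56634173, p(91)=64112359, p(92)=72533807, p(93)=82010177, p(94)=92669720, p(95)=104651419, p(96)=118114304, p(97)=133230930, p(98)=150198136, p(99)=169229875, p(100)=190569292, p(101)=214481126, p(102)=241265379, p(103)=271248950, p(104)=304801365, p(105)=342325709, p(106)=384276336, p(107)=431149389, p(108)=483502844, p(109)=541946240, p(110)=607163746, p(111)=679903203, p(112)=761002156, p(113)=851376628, p(114)=952050665, p(115)=1064144451, p(116)=1188908248, p(117)=1327710076, p(118)=1482074143, p(119)=1653668665, p(120)=1844349560, p(121)=2056148051, p(122)=2291320912, p(123)=2552338241, p(124)=2841940500, p(125)=3163127352, p(126)=3519222692, p(127)=3913864295, p(128)=4351078600, p(129)=4835271870, p(130)=5371315400, p(131)=5964539504, p(132)=6620830889, p(133)=7346629512, p(134)=8149040695, p(135)=9035836076, p(136)=10015581680, p(137)=11097645016, p(138)=12292341831, p(139)=13610949895, p(140)=15065878135, p(141)=16670689208, p(142)=18440293320, p(143)=20390982757, p(144)=22540654445, p(145)=24908858009, p(146)=27517052599, p(147)=30388671978, p(148)=33549419497, p(149)=37027355200, p(150)=40853235313, p(151)=45060624582, p(152)=49686288421, p(153)=54770336324, p(154)=60356673280, p(155)=66493182097, p(156)=73232243759, p(157)=80630964769, p(158)=88751778802, p(159)=97662728555, p(160)=107438159466, p(161)=118159068427, p(162)=129913904637, p(163)=142798995930, p(164)=156919475295, p(165)=172389800255, p(166)=189334822579, p(167)=207890420102, p(168)=228204732751, p(169)=250438925115, p(170)=274768617130, p(171)=301384802048, p(172)=330495499613, p(173)=362326859895.
Final step: p(174) = p(173) + p(172) - p(169) - p(167) + p(162) + p(159) - p(152) - p(148) + p(139) + p(134) - p(123) - p(117) + p(104) + p(97) - p(82) - p(74) + p(57) + p(48) - p(29) - p(19)
= 362326859895 + 330495499613 - 250438925115 - 207890420102 + 129913904637 + 97662728555 - 49686288421 - 33549419497 + 13610949895 + 8149040695 - 2552338241 - 1327710076 + 304801365 + 133230930 - 20506255 - 7089500 + 614154 + 147273 - 4565 - 490
= 397125074750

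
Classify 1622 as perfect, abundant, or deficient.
deficient

Proper divisors of 1622: sum = 1 + 2 + 811 = 814
Since 814 < 1622, 1622 is deficient.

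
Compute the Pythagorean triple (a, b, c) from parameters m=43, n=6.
(1813, 516, 1885)

Euclid's formula: a = m² - n², b = 2mn, c = m² + n²
m = 43, n = 6
a = 43² - 6² = 1849 - 36 = 1813
b = 2 × 43 × 6 = 516
c = 43² + 6² = 1849 + 36 = 1885
Verification: 1813² + 516² = 3286969 + 266256 = 3553225 = 1885² ✓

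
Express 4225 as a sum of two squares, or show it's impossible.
0² + 65² (a=0, b=65)

Factorization: 4225 = 5^2 × 13^2
By Fermat: n is sum of two squares iff every prime p ≡ 3 (mod 4) appears to even power.
All primes ≡ 3 (mod 4) appear to even power.
Search a = 0, 1, 2, … for 4225 - a² a perfect square: first hit at a = 0: 4225 - 0 = 4225 = 65².
4225 = 0² + 65² = 0 + 4225 ✓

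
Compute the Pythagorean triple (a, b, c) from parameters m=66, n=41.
(2675, 5412, 6037)

Euclid's formula: a = m² - n², b = 2mn, c = m² + n²
m = 66, n = 41
a = 66² - 41² = 4356 - 1681 = 2675
b = 2 × 66 × 41 = 5412
c = 66² + 41² = 4356 + 1681 = 6037
Verification: 2675² + 5412² = 7155625 + 29289744 = 36445369 = 6037² ✓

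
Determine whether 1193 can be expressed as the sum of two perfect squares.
13² + 32² (a=13, b=32)

Factorization: 1193 = 1193
By Fermat: n is sum of two squares iff every prime p ≡ 3 (mod 4) appears to even power.
All primes ≡ 3 (mod 4) appear to even power.
Search a = 0, 1, 2, … for 1193 - a² a perfect square: first hit at a = 13: 1193 - 169 = 1024 = 32².
1193 = 13² + 32² = 169 + 1024 ✓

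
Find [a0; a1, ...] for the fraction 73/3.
[24; 3]

Euclidean algorithm steps:
73 = 24 × 3 + 1
3 = 3 × 1 + 0
Continued fraction: [24; 3]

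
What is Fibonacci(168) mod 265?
151

Matrix identity: Q^n = [[F_(n+1), F_n], [F_n, F_(n-1)]] with Q = [[1,1],[1,0]].
n = 168 = 10101000₂. Square-and-multiply, entries mod 265:
Q^1 = [[1,1],[1,0]]
Q^2 = (Q^1)² = [[2,1],[1,1]]
Q^5 = (Q^2)²·Q = [[8,5],[5,3]]
Q^10 = (Q^5)² = [[89,55],[55,34]]
Q^21 = (Q^10)²·Q = [[221,81],[81,140]]
Q^42 = (Q^21)² = [[17,91],[91,191]]
Q^84 = (Q^42)² = [[90,113],[113,242]]
Q^168 = (Q^84)² = [[199,151],[151,48]]
F_168 mod 265 = Q^168[0][1] = 151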